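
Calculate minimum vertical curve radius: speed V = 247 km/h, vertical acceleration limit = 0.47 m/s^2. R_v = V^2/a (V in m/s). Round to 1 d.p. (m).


Convert speed: V = 247 / 3.6 = 68.6111 m/s
V^2 = 4707.4846 m^2/s^2
R_v = 4707.4846 / 0.47
R_v = 10015.9 m

10015.9


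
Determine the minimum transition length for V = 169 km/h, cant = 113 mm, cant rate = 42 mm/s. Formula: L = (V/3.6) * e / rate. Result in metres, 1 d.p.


Convert speed: V = 169 / 3.6 = 46.9444 m/s
L = 46.9444 * 113 / 42
L = 5304.7222 / 42
L = 126.3 m

126.3


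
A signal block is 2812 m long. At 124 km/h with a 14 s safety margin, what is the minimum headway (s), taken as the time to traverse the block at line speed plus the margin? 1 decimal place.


V = 124 / 3.6 = 34.4444 m/s
Block traversal time = 2812 / 34.4444 = 81.6387 s
Headway = 81.6387 + 14
Headway = 95.6 s

95.6


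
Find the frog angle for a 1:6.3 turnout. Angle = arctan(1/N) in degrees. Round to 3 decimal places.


1/N = 1/6.3 = 0.15873
angle = arctan(0.15873) = 0.157417 rad
angle = 0.157417 * 180/pi = 9.019 degrees

9.019


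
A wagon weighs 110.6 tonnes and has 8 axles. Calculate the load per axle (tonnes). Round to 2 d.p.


Load per axle = total weight / number of axles
Load = 110.6 / 8
Load = 13.83 tonnes

13.83


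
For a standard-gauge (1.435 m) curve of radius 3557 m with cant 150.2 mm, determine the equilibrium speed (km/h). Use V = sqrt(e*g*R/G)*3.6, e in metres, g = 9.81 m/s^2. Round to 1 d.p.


Convert cant: e = 150.2 mm = 0.1502 m
V_ms = sqrt(0.1502 * 9.81 * 3557 / 1.435)
V_ms = sqrt(3652.337515) = 60.4346 m/s
V = 60.4346 * 3.6 = 217.6 km/h

217.6


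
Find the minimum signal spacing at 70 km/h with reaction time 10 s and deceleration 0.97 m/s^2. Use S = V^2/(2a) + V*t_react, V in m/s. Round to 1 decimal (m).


V = 70 / 3.6 = 19.4444 m/s
Braking distance = 19.4444^2 / (2*0.97) = 194.8899 m
Sighting distance = 19.4444 * 10 = 194.4444 m
S = 194.8899 + 194.4444 = 389.3 m

389.3


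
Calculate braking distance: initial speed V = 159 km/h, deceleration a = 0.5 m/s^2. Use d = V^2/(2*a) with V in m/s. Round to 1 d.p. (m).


Convert speed: V = 159 / 3.6 = 44.1667 m/s
V^2 = 1950.6944
d = 1950.6944 / (2 * 0.5)
d = 1950.6944 / 1.0
d = 1950.7 m

1950.7


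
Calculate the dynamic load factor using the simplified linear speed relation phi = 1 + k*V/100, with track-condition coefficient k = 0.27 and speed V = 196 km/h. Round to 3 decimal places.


phi = 1 + k * V / 100
phi = 1 + 0.27 * 196 / 100
phi = 1 + 0.5292
phi = 1.529

1.529


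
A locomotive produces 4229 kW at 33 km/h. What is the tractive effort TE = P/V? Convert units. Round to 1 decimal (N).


Convert: P = 4229 kW = 4229000 W
V = 33 / 3.6 = 9.1667 m/s
TE = 4229000 / 9.1667
TE = 461345.5 N

461345.5


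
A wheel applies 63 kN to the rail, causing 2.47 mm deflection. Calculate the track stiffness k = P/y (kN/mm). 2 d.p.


Track stiffness k = P / y
k = 63 / 2.47
k = 25.51 kN/mm

25.51


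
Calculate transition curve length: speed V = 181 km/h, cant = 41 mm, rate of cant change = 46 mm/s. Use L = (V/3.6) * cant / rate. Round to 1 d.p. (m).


Convert speed: V = 181 / 3.6 = 50.2778 m/s
L = 50.2778 * 41 / 46
L = 2061.3889 / 46
L = 44.8 m

44.8


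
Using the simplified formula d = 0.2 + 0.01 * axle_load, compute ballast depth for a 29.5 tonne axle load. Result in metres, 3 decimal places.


d = 0.2 + 0.01 * 29.5
d = 0.2 + 0.295
d = 0.495 m

0.495


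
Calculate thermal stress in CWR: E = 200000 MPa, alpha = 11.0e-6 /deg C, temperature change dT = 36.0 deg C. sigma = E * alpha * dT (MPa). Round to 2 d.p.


sigma = E * alpha * dT
sigma = 200000 * 11.0e-6 * 36.0
sigma = 2.2 * 36.0
sigma = 79.20 MPa

79.20


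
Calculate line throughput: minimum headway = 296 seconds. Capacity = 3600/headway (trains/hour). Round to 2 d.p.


Capacity = 3600 / headway
Capacity = 3600 / 296
Capacity = 12.16 trains/hour

12.16


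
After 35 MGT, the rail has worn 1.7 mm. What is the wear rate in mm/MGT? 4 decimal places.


Wear rate = total wear / cumulative tonnage
Rate = 1.7 / 35
Rate = 0.0486 mm/MGT

0.0486


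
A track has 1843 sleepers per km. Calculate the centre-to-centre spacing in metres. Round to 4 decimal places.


Spacing = 1000 m / number of sleepers
Spacing = 1000 / 1843
Spacing = 0.5426 m

0.5426


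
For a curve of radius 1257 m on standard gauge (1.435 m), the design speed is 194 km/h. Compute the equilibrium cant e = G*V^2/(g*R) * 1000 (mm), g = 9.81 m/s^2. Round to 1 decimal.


Convert speed: V = 194 / 3.6 = 53.8889 m/s
Apply formula: e = 1.435 * 53.8889^2 / (9.81 * 1257)
e = 1.435 * 2904.0123 / 12331.17
e = 0.337945 m = 337.9 mm

337.9


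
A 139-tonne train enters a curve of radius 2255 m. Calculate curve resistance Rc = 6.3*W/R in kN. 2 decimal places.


Rc = 6.3 * W / R
Rc = 6.3 * 139 / 2255
Rc = 875.7 / 2255
Rc = 0.39 kN

0.39


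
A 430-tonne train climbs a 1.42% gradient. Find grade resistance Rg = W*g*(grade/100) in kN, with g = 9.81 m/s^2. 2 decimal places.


Rg = W * 9.81 * grade / 100
Rg = 430 * 9.81 * 1.42 / 100
Rg = 4218.3 * 0.0142
Rg = 59.90 kN

59.90


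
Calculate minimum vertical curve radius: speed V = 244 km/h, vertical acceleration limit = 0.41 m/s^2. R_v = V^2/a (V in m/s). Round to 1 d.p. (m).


Convert speed: V = 244 / 3.6 = 67.7778 m/s
V^2 = 4593.8272 m^2/s^2
R_v = 4593.8272 / 0.41
R_v = 11204.5 m

11204.5


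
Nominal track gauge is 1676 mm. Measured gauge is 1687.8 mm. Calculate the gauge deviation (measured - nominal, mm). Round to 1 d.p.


Deviation = measured - nominal
Deviation = 1687.8 - 1676
Deviation = 11.8 mm

11.8


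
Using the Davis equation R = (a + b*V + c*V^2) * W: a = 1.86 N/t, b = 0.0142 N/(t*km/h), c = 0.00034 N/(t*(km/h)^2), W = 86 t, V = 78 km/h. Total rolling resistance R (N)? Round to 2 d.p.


b*V = 0.0142 * 78 = 1.1076
c*V^2 = 0.00034 * 6084 = 2.06856
R_per_t = 1.86 + 1.1076 + 2.06856 = 5.03616 N/t
R_total = 5.03616 * 86 = 433.11 N

433.11


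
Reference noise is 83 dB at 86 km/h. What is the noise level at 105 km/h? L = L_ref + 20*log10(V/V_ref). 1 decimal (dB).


V/V_ref = 105 / 86 = 1.22093
log10(1.22093) = 0.086691
20 * 0.086691 = 1.7338
L = 83 + 1.7338 = 84.7 dB

84.7


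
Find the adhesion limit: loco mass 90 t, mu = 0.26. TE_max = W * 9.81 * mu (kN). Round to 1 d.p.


TE_max = W * g * mu
TE_max = 90 * 9.81 * 0.26
TE_max = 882.9 * 0.26
TE_max = 229.6 kN

229.6


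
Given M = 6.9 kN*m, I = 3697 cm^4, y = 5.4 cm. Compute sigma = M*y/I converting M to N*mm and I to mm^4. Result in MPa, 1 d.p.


Convert units:
M = 6.9 kN*m = 6900000 N*mm
y = 5.4 cm = 54 mm
I = 3697 cm^4 = 36970000 mm^4
sigma = 6900000 * 54 / 36970000
sigma = 10.1 MPa

10.1


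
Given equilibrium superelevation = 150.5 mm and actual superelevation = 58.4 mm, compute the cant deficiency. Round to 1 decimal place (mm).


Cant deficiency = equilibrium cant - actual cant
CD = 150.5 - 58.4
CD = 92.1 mm

92.1


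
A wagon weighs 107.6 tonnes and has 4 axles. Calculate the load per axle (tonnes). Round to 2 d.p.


Load per axle = total weight / number of axles
Load = 107.6 / 4
Load = 26.90 tonnes

26.90


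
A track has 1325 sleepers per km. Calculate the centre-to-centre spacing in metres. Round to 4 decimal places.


Spacing = 1000 m / number of sleepers
Spacing = 1000 / 1325
Spacing = 0.7547 m

0.7547


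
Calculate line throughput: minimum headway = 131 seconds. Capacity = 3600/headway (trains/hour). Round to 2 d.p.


Capacity = 3600 / headway
Capacity = 3600 / 131
Capacity = 27.48 trains/hour

27.48


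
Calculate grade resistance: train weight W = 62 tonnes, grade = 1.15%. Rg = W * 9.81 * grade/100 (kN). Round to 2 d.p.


Rg = W * 9.81 * grade / 100
Rg = 62 * 9.81 * 1.15 / 100
Rg = 608.22 * 0.0115
Rg = 6.99 kN

6.99


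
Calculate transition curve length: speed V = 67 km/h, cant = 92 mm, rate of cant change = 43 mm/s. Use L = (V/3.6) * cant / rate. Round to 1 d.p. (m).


Convert speed: V = 67 / 3.6 = 18.6111 m/s
L = 18.6111 * 92 / 43
L = 1712.2222 / 43
L = 39.8 m

39.8


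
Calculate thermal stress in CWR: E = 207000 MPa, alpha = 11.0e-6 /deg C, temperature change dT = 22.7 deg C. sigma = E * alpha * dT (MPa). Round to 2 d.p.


sigma = E * alpha * dT
sigma = 207000 * 11.0e-6 * 22.7
sigma = 2.277 * 22.7
sigma = 51.69 MPa

51.69


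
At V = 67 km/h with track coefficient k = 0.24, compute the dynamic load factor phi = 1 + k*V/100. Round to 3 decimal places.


phi = 1 + k * V / 100
phi = 1 + 0.24 * 67 / 100
phi = 1 + 0.1608
phi = 1.161

1.161


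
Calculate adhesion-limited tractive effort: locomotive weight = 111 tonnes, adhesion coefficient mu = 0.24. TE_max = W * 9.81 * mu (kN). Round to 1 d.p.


TE_max = W * g * mu
TE_max = 111 * 9.81 * 0.24
TE_max = 1088.91 * 0.24
TE_max = 261.3 kN

261.3


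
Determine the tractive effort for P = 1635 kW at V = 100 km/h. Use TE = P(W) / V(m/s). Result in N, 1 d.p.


Convert: P = 1635 kW = 1635000 W
V = 100 / 3.6 = 27.7778 m/s
TE = 1635000 / 27.7778
TE = 58860.0 N

58860.0


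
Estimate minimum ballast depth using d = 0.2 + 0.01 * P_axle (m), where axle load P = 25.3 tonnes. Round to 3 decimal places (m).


d = 0.2 + 0.01 * 25.3
d = 0.2 + 0.253
d = 0.453 m

0.453


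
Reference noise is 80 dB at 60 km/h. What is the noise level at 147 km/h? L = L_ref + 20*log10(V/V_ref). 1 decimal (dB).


V/V_ref = 147 / 60 = 2.45
log10(2.45) = 0.389166
20 * 0.389166 = 7.7833
L = 80 + 7.7833 = 87.8 dB

87.8


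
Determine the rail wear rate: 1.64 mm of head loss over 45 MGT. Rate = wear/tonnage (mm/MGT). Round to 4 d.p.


Wear rate = total wear / cumulative tonnage
Rate = 1.64 / 45
Rate = 0.0364 mm/MGT

0.0364


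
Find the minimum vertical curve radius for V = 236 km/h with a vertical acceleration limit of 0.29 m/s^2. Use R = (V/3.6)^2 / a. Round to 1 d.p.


Convert speed: V = 236 / 3.6 = 65.5556 m/s
V^2 = 4297.5309 m^2/s^2
R_v = 4297.5309 / 0.29
R_v = 14819.1 m

14819.1


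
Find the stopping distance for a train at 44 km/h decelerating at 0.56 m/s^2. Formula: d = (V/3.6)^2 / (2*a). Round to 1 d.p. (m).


Convert speed: V = 44 / 3.6 = 12.2222 m/s
V^2 = 149.3827
d = 149.3827 / (2 * 0.56)
d = 149.3827 / 1.12
d = 133.4 m

133.4


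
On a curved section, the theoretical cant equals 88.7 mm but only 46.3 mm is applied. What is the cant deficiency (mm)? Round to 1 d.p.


Cant deficiency = equilibrium cant - actual cant
CD = 88.7 - 46.3
CD = 42.4 mm

42.4


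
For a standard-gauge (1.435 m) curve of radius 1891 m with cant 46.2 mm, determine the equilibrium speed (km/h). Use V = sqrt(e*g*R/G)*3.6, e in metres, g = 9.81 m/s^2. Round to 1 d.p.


Convert cant: e = 46.2 mm = 0.0462 m
V_ms = sqrt(0.0462 * 9.81 * 1891 / 1.435)
V_ms = sqrt(597.242371) = 24.4385 m/s
V = 24.4385 * 3.6 = 88.0 km/h

88.0


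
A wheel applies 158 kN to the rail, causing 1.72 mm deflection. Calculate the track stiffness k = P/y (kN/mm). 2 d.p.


Track stiffness k = P / y
k = 158 / 1.72
k = 91.86 kN/mm

91.86


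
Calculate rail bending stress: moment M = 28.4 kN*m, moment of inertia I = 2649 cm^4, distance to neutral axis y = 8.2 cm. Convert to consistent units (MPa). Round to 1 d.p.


Convert units:
M = 28.4 kN*m = 28400000 N*mm
y = 8.2 cm = 82 mm
I = 2649 cm^4 = 26490000 mm^4
sigma = 28400000 * 82 / 26490000
sigma = 87.9 MPa

87.9


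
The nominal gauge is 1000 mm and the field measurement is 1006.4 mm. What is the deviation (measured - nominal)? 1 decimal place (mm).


Deviation = measured - nominal
Deviation = 1006.4 - 1000
Deviation = 6.4 mm

6.4


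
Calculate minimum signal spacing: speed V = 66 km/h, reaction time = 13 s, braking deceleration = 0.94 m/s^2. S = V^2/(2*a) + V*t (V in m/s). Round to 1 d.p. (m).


V = 66 / 3.6 = 18.3333 m/s
Braking distance = 18.3333^2 / (2*0.94) = 178.7825 m
Sighting distance = 18.3333 * 13 = 238.3333 m
S = 178.7825 + 238.3333 = 417.1 m

417.1


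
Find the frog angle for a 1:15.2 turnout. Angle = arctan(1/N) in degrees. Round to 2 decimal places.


1/N = 1/15.2 = 0.065789
angle = arctan(0.065789) = 0.065695 rad
angle = 0.065695 * 180/pi = 3.76 degrees

3.76


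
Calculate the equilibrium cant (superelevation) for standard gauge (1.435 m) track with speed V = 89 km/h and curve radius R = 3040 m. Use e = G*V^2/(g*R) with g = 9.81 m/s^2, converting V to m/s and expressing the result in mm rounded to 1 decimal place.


Convert speed: V = 89 / 3.6 = 24.7222 m/s
Apply formula: e = 1.435 * 24.7222^2 / (9.81 * 3040)
e = 1.435 * 611.1883 / 29822.4
e = 0.029409 m = 29.4 mm

29.4


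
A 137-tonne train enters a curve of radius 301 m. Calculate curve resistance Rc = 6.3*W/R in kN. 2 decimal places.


Rc = 6.3 * W / R
Rc = 6.3 * 137 / 301
Rc = 863.1 / 301
Rc = 2.87 kN

2.87


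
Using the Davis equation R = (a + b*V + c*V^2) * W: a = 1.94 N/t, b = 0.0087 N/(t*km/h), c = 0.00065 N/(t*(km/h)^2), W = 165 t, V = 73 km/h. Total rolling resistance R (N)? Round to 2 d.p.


b*V = 0.0087 * 73 = 0.6351
c*V^2 = 0.00065 * 5329 = 3.46385
R_per_t = 1.94 + 0.6351 + 3.46385 = 6.03895 N/t
R_total = 6.03895 * 165 = 996.43 N

996.43


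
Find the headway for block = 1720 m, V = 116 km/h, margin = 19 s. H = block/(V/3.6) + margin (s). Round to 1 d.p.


V = 116 / 3.6 = 32.2222 m/s
Block traversal time = 1720 / 32.2222 = 53.3793 s
Headway = 53.3793 + 19
Headway = 72.4 s

72.4


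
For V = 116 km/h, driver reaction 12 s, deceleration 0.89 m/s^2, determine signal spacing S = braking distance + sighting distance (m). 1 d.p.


V = 116 / 3.6 = 32.2222 m/s
Braking distance = 32.2222^2 / (2*0.89) = 583.2987 m
Sighting distance = 32.2222 * 12 = 386.6667 m
S = 583.2987 + 386.6667 = 970.0 m

970.0


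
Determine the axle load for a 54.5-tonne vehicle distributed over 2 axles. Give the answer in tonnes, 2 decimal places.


Load per axle = total weight / number of axles
Load = 54.5 / 2
Load = 27.25 tonnes

27.25


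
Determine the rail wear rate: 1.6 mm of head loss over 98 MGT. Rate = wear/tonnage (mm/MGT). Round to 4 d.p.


Wear rate = total wear / cumulative tonnage
Rate = 1.6 / 98
Rate = 0.0163 mm/MGT

0.0163


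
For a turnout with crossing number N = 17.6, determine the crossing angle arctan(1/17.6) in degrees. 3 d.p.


1/N = 1/17.6 = 0.056818
angle = arctan(0.056818) = 0.056757 rad
angle = 0.056757 * 180/pi = 3.252 degrees

3.252


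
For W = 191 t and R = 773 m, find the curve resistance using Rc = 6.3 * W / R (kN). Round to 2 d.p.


Rc = 6.3 * W / R
Rc = 6.3 * 191 / 773
Rc = 1203.3 / 773
Rc = 1.56 kN

1.56


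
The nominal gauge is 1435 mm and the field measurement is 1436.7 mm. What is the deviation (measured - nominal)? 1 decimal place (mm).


Deviation = measured - nominal
Deviation = 1436.7 - 1435
Deviation = 1.7 mm

1.7


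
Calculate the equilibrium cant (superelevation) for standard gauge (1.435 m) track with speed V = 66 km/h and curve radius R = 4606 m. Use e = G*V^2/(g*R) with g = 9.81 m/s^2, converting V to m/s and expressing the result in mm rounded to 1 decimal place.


Convert speed: V = 66 / 3.6 = 18.3333 m/s
Apply formula: e = 1.435 * 18.3333^2 / (9.81 * 4606)
e = 1.435 * 336.1111 / 45184.86
e = 0.010674 m = 10.7 mm

10.7


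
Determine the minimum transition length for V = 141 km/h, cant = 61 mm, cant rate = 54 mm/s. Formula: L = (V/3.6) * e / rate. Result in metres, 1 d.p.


Convert speed: V = 141 / 3.6 = 39.1667 m/s
L = 39.1667 * 61 / 54
L = 2389.1667 / 54
L = 44.2 m

44.2


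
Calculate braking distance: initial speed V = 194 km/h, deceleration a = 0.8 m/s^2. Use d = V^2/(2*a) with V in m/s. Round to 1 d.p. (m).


Convert speed: V = 194 / 3.6 = 53.8889 m/s
V^2 = 2904.0123
d = 2904.0123 / (2 * 0.8)
d = 2904.0123 / 1.6
d = 1815.0 m

1815.0


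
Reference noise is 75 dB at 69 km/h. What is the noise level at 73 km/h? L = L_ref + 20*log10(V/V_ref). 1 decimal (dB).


V/V_ref = 73 / 69 = 1.057971
log10(1.057971) = 0.024474
20 * 0.024474 = 0.4895
L = 75 + 0.4895 = 75.5 dB

75.5


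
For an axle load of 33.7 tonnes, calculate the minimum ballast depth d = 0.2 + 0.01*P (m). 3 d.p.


d = 0.2 + 0.01 * 33.7
d = 0.2 + 0.337
d = 0.537 m

0.537


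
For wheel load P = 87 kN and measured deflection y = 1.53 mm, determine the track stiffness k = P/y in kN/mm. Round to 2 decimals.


Track stiffness k = P / y
k = 87 / 1.53
k = 56.86 kN/mm

56.86


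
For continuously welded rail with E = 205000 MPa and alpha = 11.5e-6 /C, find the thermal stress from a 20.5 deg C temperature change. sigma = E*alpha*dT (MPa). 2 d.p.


sigma = E * alpha * dT
sigma = 205000 * 11.5e-6 * 20.5
sigma = 2.3575 * 20.5
sigma = 48.33 MPa

48.33


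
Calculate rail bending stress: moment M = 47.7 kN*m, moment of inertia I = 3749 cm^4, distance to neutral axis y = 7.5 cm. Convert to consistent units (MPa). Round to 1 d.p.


Convert units:
M = 47.7 kN*m = 47700000 N*mm
y = 7.5 cm = 75 mm
I = 3749 cm^4 = 37490000 mm^4
sigma = 47700000 * 75 / 37490000
sigma = 95.4 MPa

95.4


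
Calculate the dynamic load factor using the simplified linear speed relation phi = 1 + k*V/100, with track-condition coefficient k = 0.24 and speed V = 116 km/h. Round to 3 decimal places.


phi = 1 + k * V / 100
phi = 1 + 0.24 * 116 / 100
phi = 1 + 0.2784
phi = 1.278

1.278


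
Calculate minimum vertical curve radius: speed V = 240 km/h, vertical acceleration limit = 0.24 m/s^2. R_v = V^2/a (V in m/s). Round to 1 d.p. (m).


Convert speed: V = 240 / 3.6 = 66.6667 m/s
V^2 = 4444.4444 m^2/s^2
R_v = 4444.4444 / 0.24
R_v = 18518.5 m

18518.5


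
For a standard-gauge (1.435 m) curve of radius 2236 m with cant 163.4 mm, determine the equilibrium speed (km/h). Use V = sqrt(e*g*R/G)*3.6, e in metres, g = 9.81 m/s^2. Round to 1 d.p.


Convert cant: e = 163.4 mm = 0.1634 m
V_ms = sqrt(0.1634 * 9.81 * 2236 / 1.435)
V_ms = sqrt(2497.703933) = 49.977 m/s
V = 49.977 * 3.6 = 179.9 km/h

179.9


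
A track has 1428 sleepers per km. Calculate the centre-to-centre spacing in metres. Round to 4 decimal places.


Spacing = 1000 m / number of sleepers
Spacing = 1000 / 1428
Spacing = 0.7003 m

0.7003


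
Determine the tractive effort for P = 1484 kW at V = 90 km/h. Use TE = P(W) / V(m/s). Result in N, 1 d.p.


Convert: P = 1484 kW = 1484000 W
V = 90 / 3.6 = 25.0 m/s
TE = 1484000 / 25.0
TE = 59360.0 N

59360.0


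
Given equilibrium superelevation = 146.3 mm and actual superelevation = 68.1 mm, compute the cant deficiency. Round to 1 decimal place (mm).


Cant deficiency = equilibrium cant - actual cant
CD = 146.3 - 68.1
CD = 78.2 mm

78.2


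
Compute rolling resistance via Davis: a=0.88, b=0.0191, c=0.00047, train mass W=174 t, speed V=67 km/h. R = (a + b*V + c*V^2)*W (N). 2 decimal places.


b*V = 0.0191 * 67 = 1.2797
c*V^2 = 0.00047 * 4489 = 2.10983
R_per_t = 0.88 + 1.2797 + 2.10983 = 4.26953 N/t
R_total = 4.26953 * 174 = 742.90 N

742.90


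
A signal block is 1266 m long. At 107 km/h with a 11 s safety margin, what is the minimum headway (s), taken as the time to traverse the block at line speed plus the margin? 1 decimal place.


V = 107 / 3.6 = 29.7222 m/s
Block traversal time = 1266 / 29.7222 = 42.5944 s
Headway = 42.5944 + 11
Headway = 53.6 s

53.6


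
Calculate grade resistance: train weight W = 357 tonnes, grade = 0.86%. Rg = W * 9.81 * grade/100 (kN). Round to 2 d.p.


Rg = W * 9.81 * grade / 100
Rg = 357 * 9.81 * 0.86 / 100
Rg = 3502.17 * 0.0086
Rg = 30.12 kN

30.12


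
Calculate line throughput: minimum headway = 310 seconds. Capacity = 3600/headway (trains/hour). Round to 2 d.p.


Capacity = 3600 / headway
Capacity = 3600 / 310
Capacity = 11.61 trains/hour

11.61


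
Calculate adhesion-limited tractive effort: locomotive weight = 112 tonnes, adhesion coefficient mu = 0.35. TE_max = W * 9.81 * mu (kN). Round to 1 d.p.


TE_max = W * g * mu
TE_max = 112 * 9.81 * 0.35
TE_max = 1098.72 * 0.35
TE_max = 384.6 kN

384.6


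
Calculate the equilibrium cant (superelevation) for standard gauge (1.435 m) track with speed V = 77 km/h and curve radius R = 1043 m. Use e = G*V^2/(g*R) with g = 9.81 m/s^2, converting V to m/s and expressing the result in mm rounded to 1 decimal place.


Convert speed: V = 77 / 3.6 = 21.3889 m/s
Apply formula: e = 1.435 * 21.3889^2 / (9.81 * 1043)
e = 1.435 * 457.4846 / 10231.83
e = 0.064162 m = 64.2 mm

64.2


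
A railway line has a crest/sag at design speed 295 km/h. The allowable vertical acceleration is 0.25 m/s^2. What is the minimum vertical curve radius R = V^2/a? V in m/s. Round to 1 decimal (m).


Convert speed: V = 295 / 3.6 = 81.9444 m/s
V^2 = 6714.892 m^2/s^2
R_v = 6714.892 / 0.25
R_v = 26859.6 m

26859.6


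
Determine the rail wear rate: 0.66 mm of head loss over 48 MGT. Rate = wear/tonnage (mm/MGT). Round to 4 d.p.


Wear rate = total wear / cumulative tonnage
Rate = 0.66 / 48
Rate = 0.0138 mm/MGT

0.0138


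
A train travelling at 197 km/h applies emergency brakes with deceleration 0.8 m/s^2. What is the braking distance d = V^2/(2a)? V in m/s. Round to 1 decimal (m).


Convert speed: V = 197 / 3.6 = 54.7222 m/s
V^2 = 2994.5216
d = 2994.5216 / (2 * 0.8)
d = 2994.5216 / 1.6
d = 1871.6 m

1871.6


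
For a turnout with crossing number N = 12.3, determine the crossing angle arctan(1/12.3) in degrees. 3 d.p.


1/N = 1/12.3 = 0.081301
angle = arctan(0.081301) = 0.081122 rad
angle = 0.081122 * 180/pi = 4.648 degrees

4.648


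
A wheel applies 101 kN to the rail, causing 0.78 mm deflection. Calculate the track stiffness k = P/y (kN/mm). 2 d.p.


Track stiffness k = P / y
k = 101 / 0.78
k = 129.49 kN/mm

129.49


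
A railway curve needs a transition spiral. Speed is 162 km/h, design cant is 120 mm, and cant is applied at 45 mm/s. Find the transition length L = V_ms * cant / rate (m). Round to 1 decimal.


Convert speed: V = 162 / 3.6 = 45.0 m/s
L = 45.0 * 120 / 45
L = 5400.0 / 45
L = 120.0 m

120.0


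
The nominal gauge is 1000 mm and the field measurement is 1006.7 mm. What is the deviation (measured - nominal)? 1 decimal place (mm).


Deviation = measured - nominal
Deviation = 1006.7 - 1000
Deviation = 6.7 mm

6.7


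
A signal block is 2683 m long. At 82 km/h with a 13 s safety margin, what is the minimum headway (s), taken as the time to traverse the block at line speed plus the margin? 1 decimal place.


V = 82 / 3.6 = 22.7778 m/s
Block traversal time = 2683 / 22.7778 = 117.7902 s
Headway = 117.7902 + 13
Headway = 130.8 s

130.8


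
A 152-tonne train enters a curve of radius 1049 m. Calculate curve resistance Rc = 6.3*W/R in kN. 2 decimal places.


Rc = 6.3 * W / R
Rc = 6.3 * 152 / 1049
Rc = 957.6 / 1049
Rc = 0.91 kN

0.91


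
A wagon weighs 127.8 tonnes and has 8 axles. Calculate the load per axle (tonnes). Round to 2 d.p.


Load per axle = total weight / number of axles
Load = 127.8 / 8
Load = 15.98 tonnes

15.98


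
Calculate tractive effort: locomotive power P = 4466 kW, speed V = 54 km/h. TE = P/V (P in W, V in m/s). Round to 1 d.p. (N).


Convert: P = 4466 kW = 4466000 W
V = 54 / 3.6 = 15.0 m/s
TE = 4466000 / 15.0
TE = 297733.3 N

297733.3


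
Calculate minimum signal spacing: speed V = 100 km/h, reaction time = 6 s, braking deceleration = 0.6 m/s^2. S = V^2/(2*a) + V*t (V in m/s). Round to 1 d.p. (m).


V = 100 / 3.6 = 27.7778 m/s
Braking distance = 27.7778^2 / (2*0.6) = 643.0041 m
Sighting distance = 27.7778 * 6 = 166.6667 m
S = 643.0041 + 166.6667 = 809.7 m

809.7


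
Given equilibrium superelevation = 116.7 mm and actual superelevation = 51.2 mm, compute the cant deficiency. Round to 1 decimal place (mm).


Cant deficiency = equilibrium cant - actual cant
CD = 116.7 - 51.2
CD = 65.5 mm

65.5


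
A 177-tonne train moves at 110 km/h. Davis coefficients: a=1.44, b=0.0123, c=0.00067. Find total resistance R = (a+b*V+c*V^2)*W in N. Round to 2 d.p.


b*V = 0.0123 * 110 = 1.353
c*V^2 = 0.00067 * 12100 = 8.107
R_per_t = 1.44 + 1.353 + 8.107 = 10.9 N/t
R_total = 10.9 * 177 = 1929.30 N

1929.30


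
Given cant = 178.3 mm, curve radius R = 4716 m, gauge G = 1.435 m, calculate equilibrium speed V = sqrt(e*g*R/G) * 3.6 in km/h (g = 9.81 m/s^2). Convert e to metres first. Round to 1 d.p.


Convert cant: e = 178.3 mm = 0.1783 m
V_ms = sqrt(0.1783 * 9.81 * 4716 / 1.435)
V_ms = sqrt(5748.33733) = 75.8178 m/s
V = 75.8178 * 3.6 = 272.9 km/h

272.9


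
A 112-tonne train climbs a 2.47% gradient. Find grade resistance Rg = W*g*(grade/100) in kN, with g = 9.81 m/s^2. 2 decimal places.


Rg = W * 9.81 * grade / 100
Rg = 112 * 9.81 * 2.47 / 100
Rg = 1098.72 * 0.0247
Rg = 27.14 kN

27.14


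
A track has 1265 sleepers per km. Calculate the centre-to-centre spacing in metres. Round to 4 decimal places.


Spacing = 1000 m / number of sleepers
Spacing = 1000 / 1265
Spacing = 0.7905 m

0.7905


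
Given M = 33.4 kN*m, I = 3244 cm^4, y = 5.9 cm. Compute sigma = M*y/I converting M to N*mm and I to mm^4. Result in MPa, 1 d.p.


Convert units:
M = 33.4 kN*m = 33400000 N*mm
y = 5.9 cm = 59 mm
I = 3244 cm^4 = 32440000 mm^4
sigma = 33400000 * 59 / 32440000
sigma = 60.7 MPa

60.7


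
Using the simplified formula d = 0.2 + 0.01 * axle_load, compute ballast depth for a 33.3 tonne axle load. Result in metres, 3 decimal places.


d = 0.2 + 0.01 * 33.3
d = 0.2 + 0.333
d = 0.533 m

0.533


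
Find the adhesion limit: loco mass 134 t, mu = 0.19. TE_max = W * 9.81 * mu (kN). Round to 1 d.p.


TE_max = W * g * mu
TE_max = 134 * 9.81 * 0.19
TE_max = 1314.54 * 0.19
TE_max = 249.8 kN

249.8


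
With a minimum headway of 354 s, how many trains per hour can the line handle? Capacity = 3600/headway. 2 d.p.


Capacity = 3600 / headway
Capacity = 3600 / 354
Capacity = 10.17 trains/hour

10.17


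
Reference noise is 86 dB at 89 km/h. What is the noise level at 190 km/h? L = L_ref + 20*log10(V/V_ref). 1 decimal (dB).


V/V_ref = 190 / 89 = 2.134831
log10(2.134831) = 0.329364
20 * 0.329364 = 6.5873
L = 86 + 6.5873 = 92.6 dB

92.6


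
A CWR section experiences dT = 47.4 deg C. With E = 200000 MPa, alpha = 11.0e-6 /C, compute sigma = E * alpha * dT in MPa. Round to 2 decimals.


sigma = E * alpha * dT
sigma = 200000 * 11.0e-6 * 47.4
sigma = 2.2 * 47.4
sigma = 104.28 MPa

104.28


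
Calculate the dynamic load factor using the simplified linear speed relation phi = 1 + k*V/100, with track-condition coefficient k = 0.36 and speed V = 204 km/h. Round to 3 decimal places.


phi = 1 + k * V / 100
phi = 1 + 0.36 * 204 / 100
phi = 1 + 0.7344
phi = 1.734

1.734


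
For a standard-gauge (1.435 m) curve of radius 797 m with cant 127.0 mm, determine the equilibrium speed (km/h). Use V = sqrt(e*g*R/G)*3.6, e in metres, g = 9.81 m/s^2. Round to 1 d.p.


Convert cant: e = 127.0 mm = 0.1270 m
V_ms = sqrt(0.1270 * 9.81 * 797 / 1.435)
V_ms = sqrt(691.957066) = 26.3051 m/s
V = 26.3051 * 3.6 = 94.7 km/h

94.7


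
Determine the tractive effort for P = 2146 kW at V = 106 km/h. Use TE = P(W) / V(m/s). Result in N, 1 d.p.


Convert: P = 2146 kW = 2146000 W
V = 106 / 3.6 = 29.4444 m/s
TE = 2146000 / 29.4444
TE = 72883.0 N

72883.0


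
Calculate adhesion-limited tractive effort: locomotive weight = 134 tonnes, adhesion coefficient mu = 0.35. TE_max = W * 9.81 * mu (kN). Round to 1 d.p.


TE_max = W * g * mu
TE_max = 134 * 9.81 * 0.35
TE_max = 1314.54 * 0.35
TE_max = 460.1 kN

460.1


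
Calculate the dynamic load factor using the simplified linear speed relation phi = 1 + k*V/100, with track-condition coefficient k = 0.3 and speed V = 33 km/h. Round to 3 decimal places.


phi = 1 + k * V / 100
phi = 1 + 0.3 * 33 / 100
phi = 1 + 0.099
phi = 1.099

1.099


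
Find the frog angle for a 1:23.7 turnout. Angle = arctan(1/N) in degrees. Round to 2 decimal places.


1/N = 1/23.7 = 0.042194
angle = arctan(0.042194) = 0.042169 rad
angle = 0.042169 * 180/pi = 2.42 degrees

2.42


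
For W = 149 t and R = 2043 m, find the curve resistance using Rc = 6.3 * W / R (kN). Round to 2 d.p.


Rc = 6.3 * W / R
Rc = 6.3 * 149 / 2043
Rc = 938.7 / 2043
Rc = 0.46 kN

0.46


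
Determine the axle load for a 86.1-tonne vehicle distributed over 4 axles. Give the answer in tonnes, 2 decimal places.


Load per axle = total weight / number of axles
Load = 86.1 / 4
Load = 21.53 tonnes

21.53


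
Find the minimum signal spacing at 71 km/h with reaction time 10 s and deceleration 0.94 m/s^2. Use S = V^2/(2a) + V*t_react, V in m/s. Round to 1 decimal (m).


V = 71 / 3.6 = 19.7222 m/s
Braking distance = 19.7222^2 / (2*0.94) = 206.8968 m
Sighting distance = 19.7222 * 10 = 197.2222 m
S = 206.8968 + 197.2222 = 404.1 m

404.1


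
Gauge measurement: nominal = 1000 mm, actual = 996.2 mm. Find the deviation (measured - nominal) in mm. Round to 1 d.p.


Deviation = measured - nominal
Deviation = 996.2 - 1000
Deviation = -3.8 mm

-3.8


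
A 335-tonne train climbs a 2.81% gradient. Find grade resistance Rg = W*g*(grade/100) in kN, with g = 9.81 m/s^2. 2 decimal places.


Rg = W * 9.81 * grade / 100
Rg = 335 * 9.81 * 2.81 / 100
Rg = 3286.35 * 0.0281
Rg = 92.35 kN

92.35


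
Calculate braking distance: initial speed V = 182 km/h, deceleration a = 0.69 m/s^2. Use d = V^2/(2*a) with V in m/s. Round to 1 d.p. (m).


Convert speed: V = 182 / 3.6 = 50.5556 m/s
V^2 = 2555.8642
d = 2555.8642 / (2 * 0.69)
d = 2555.8642 / 1.38
d = 1852.1 m

1852.1


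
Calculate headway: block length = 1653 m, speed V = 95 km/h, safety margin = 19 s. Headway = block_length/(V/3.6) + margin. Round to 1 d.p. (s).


V = 95 / 3.6 = 26.3889 m/s
Block traversal time = 1653 / 26.3889 = 62.64 s
Headway = 62.64 + 19
Headway = 81.6 s

81.6


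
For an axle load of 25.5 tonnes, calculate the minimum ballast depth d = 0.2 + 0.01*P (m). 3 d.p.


d = 0.2 + 0.01 * 25.5
d = 0.2 + 0.255
d = 0.455 m

0.455


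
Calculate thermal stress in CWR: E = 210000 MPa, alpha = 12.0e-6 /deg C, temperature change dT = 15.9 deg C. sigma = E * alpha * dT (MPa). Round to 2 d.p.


sigma = E * alpha * dT
sigma = 210000 * 12.0e-6 * 15.9
sigma = 2.52 * 15.9
sigma = 40.07 MPa

40.07


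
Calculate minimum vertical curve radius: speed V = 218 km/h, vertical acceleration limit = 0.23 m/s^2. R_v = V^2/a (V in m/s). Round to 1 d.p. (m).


Convert speed: V = 218 / 3.6 = 60.5556 m/s
V^2 = 3666.9753 m^2/s^2
R_v = 3666.9753 / 0.23
R_v = 15943.4 m

15943.4


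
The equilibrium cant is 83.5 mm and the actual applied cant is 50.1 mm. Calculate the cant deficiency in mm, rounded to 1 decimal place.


Cant deficiency = equilibrium cant - actual cant
CD = 83.5 - 50.1
CD = 33.4 mm

33.4


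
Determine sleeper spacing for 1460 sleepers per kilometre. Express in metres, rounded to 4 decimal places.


Spacing = 1000 m / number of sleepers
Spacing = 1000 / 1460
Spacing = 0.6849 m

0.6849


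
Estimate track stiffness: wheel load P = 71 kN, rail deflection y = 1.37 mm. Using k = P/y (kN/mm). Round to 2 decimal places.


Track stiffness k = P / y
k = 71 / 1.37
k = 51.82 kN/mm

51.82


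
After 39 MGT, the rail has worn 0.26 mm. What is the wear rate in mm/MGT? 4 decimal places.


Wear rate = total wear / cumulative tonnage
Rate = 0.26 / 39
Rate = 0.0067 mm/MGT

0.0067


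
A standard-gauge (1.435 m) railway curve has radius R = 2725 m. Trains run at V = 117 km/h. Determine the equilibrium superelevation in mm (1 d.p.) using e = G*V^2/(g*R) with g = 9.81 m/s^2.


Convert speed: V = 117 / 3.6 = 32.5 m/s
Apply formula: e = 1.435 * 32.5^2 / (9.81 * 2725)
e = 1.435 * 1056.25 / 26732.25
e = 0.0567 m = 56.7 mm

56.7


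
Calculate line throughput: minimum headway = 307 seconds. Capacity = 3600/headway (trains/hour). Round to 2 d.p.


Capacity = 3600 / headway
Capacity = 3600 / 307
Capacity = 11.73 trains/hour

11.73


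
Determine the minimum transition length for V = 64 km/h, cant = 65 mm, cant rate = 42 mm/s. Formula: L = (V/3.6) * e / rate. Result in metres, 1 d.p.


Convert speed: V = 64 / 3.6 = 17.7778 m/s
L = 17.7778 * 65 / 42
L = 1155.5556 / 42
L = 27.5 m

27.5


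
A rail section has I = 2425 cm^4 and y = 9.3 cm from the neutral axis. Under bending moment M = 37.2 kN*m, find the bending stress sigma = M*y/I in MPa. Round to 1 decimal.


Convert units:
M = 37.2 kN*m = 37200000 N*mm
y = 9.3 cm = 93 mm
I = 2425 cm^4 = 24250000 mm^4
sigma = 37200000 * 93 / 24250000
sigma = 142.7 MPa

142.7


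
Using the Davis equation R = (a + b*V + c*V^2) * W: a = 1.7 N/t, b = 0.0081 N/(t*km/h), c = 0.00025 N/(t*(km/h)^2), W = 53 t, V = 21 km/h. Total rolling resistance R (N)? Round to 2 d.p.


b*V = 0.0081 * 21 = 0.1701
c*V^2 = 0.00025 * 441 = 0.11025
R_per_t = 1.7 + 0.1701 + 0.11025 = 1.98035 N/t
R_total = 1.98035 * 53 = 104.96 N

104.96


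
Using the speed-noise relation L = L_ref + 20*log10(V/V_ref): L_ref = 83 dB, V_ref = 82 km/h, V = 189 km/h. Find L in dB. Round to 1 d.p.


V/V_ref = 189 / 82 = 2.304878
log10(2.304878) = 0.362648
20 * 0.362648 = 7.253
L = 83 + 7.253 = 90.3 dB

90.3


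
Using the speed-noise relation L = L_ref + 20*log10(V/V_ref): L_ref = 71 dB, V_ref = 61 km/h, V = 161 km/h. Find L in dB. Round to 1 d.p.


V/V_ref = 161 / 61 = 2.639344
log10(2.639344) = 0.421496
20 * 0.421496 = 8.4299
L = 71 + 8.4299 = 79.4 dB

79.4


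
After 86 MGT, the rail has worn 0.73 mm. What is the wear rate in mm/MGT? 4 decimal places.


Wear rate = total wear / cumulative tonnage
Rate = 0.73 / 86
Rate = 0.0085 mm/MGT

0.0085


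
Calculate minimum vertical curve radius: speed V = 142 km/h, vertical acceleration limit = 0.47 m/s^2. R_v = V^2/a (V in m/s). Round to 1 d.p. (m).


Convert speed: V = 142 / 3.6 = 39.4444 m/s
V^2 = 1555.8642 m^2/s^2
R_v = 1555.8642 / 0.47
R_v = 3310.3 m

3310.3


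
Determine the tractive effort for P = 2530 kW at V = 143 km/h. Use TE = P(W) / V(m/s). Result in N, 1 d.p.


Convert: P = 2530 kW = 2530000 W
V = 143 / 3.6 = 39.7222 m/s
TE = 2530000 / 39.7222
TE = 63692.3 N

63692.3


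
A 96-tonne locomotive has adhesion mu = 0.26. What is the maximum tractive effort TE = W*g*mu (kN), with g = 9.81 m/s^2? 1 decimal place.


TE_max = W * g * mu
TE_max = 96 * 9.81 * 0.26
TE_max = 941.76 * 0.26
TE_max = 244.9 kN

244.9


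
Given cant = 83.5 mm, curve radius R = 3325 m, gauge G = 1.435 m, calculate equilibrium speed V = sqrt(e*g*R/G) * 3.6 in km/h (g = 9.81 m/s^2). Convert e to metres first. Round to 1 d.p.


Convert cant: e = 83.5 mm = 0.0835 m
V_ms = sqrt(0.0835 * 9.81 * 3325 / 1.435)
V_ms = sqrt(1897.995732) = 43.566 m/s
V = 43.566 * 3.6 = 156.8 km/h

156.8


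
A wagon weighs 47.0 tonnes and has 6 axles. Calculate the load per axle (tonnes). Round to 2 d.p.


Load per axle = total weight / number of axles
Load = 47.0 / 6
Load = 7.83 tonnes

7.83


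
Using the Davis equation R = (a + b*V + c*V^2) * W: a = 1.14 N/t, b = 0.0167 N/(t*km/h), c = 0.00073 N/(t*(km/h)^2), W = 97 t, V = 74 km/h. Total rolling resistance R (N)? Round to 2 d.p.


b*V = 0.0167 * 74 = 1.2358
c*V^2 = 0.00073 * 5476 = 3.99748
R_per_t = 1.14 + 1.2358 + 3.99748 = 6.37328 N/t
R_total = 6.37328 * 97 = 618.21 N

618.21


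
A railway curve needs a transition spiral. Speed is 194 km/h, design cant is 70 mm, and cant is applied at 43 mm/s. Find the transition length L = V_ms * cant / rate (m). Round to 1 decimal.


Convert speed: V = 194 / 3.6 = 53.8889 m/s
L = 53.8889 * 70 / 43
L = 3772.2222 / 43
L = 87.7 m

87.7


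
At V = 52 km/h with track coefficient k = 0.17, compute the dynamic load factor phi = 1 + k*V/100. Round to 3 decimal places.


phi = 1 + k * V / 100
phi = 1 + 0.17 * 52 / 100
phi = 1 + 0.0884
phi = 1.088

1.088


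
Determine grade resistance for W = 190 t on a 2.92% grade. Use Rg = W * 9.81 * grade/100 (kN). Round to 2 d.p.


Rg = W * 9.81 * grade / 100
Rg = 190 * 9.81 * 2.92 / 100
Rg = 1863.9 * 0.0292
Rg = 54.43 kN

54.43


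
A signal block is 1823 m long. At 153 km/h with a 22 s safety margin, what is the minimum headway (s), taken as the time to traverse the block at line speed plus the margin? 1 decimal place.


V = 153 / 3.6 = 42.5 m/s
Block traversal time = 1823 / 42.5 = 42.8941 s
Headway = 42.8941 + 22
Headway = 64.9 s

64.9


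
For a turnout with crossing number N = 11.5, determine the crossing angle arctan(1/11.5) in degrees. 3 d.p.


1/N = 1/11.5 = 0.086957
angle = arctan(0.086957) = 0.086738 rad
angle = 0.086738 * 180/pi = 4.970 degrees

4.970


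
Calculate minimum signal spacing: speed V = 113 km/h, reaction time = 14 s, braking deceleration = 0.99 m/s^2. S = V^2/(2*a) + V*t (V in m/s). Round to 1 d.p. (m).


V = 113 / 3.6 = 31.3889 m/s
Braking distance = 31.3889^2 / (2*0.99) = 497.6072 m
Sighting distance = 31.3889 * 14 = 439.4444 m
S = 497.6072 + 439.4444 = 937.1 m

937.1


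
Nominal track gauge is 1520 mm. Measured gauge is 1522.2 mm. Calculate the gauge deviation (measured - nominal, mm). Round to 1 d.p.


Deviation = measured - nominal
Deviation = 1522.2 - 1520
Deviation = 2.2 mm

2.2


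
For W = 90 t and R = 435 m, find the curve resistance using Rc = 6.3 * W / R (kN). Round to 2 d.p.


Rc = 6.3 * W / R
Rc = 6.3 * 90 / 435
Rc = 567.0 / 435
Rc = 1.30 kN

1.30


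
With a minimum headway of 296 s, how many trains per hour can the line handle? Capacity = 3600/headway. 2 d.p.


Capacity = 3600 / headway
Capacity = 3600 / 296
Capacity = 12.16 trains/hour

12.16


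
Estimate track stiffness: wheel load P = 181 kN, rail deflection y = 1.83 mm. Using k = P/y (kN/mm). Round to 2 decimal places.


Track stiffness k = P / y
k = 181 / 1.83
k = 98.91 kN/mm

98.91


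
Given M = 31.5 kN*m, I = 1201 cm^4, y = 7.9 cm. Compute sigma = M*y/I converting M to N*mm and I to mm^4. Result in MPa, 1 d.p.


Convert units:
M = 31.5 kN*m = 31500000 N*mm
y = 7.9 cm = 79 mm
I = 1201 cm^4 = 12010000 mm^4
sigma = 31500000 * 79 / 12010000
sigma = 207.2 MPa

207.2


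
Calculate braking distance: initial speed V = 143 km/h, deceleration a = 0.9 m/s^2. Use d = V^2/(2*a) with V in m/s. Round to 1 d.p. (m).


Convert speed: V = 143 / 3.6 = 39.7222 m/s
V^2 = 1577.8549
d = 1577.8549 / (2 * 0.9)
d = 1577.8549 / 1.8
d = 876.6 m

876.6


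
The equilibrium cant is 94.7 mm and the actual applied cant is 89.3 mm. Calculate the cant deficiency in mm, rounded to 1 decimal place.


Cant deficiency = equilibrium cant - actual cant
CD = 94.7 - 89.3
CD = 5.4 mm

5.4


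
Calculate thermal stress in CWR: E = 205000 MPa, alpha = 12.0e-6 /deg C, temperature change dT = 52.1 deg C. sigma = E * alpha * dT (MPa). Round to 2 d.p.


sigma = E * alpha * dT
sigma = 205000 * 12.0e-6 * 52.1
sigma = 2.46 * 52.1
sigma = 128.17 MPa

128.17


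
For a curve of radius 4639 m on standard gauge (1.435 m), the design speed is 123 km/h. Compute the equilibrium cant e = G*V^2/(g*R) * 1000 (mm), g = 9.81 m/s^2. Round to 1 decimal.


Convert speed: V = 123 / 3.6 = 34.1667 m/s
Apply formula: e = 1.435 * 34.1667^2 / (9.81 * 4639)
e = 1.435 * 1167.3611 / 45508.59
e = 0.03681 m = 36.8 mm

36.8


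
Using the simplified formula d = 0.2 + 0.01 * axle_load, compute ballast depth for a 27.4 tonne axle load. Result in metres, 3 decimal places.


d = 0.2 + 0.01 * 27.4
d = 0.2 + 0.274
d = 0.474 m

0.474


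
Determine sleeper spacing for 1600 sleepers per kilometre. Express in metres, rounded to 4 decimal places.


Spacing = 1000 m / number of sleepers
Spacing = 1000 / 1600
Spacing = 0.6250 m

0.6250


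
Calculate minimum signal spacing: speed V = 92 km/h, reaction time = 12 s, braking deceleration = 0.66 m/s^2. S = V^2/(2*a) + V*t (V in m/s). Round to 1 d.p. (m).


V = 92 / 3.6 = 25.5556 m/s
Braking distance = 25.5556^2 / (2*0.66) = 494.7624 m
Sighting distance = 25.5556 * 12 = 306.6667 m
S = 494.7624 + 306.6667 = 801.4 m

801.4


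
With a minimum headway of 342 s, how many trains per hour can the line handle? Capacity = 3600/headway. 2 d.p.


Capacity = 3600 / headway
Capacity = 3600 / 342
Capacity = 10.53 trains/hour

10.53
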